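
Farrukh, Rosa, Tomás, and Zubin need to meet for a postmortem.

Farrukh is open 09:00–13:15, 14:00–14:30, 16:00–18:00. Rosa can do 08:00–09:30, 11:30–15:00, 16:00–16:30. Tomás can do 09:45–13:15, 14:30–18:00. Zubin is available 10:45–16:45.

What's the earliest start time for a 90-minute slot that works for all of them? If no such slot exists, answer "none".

Farrukh ∩ Rosa: 09:00-09:30, 11:30-13:15, 14:00-14:30, 16:00-16:30.
Farrukh ∩ Rosa ∩ Tomás: 11:30-13:15, 16:00-16:30.
Farrukh ∩ Rosa ∩ Tomás ∩ Zubin: 11:30-13:15, 16:00-16:30.
The first common window of at least 90 minutes is 11:30-13:15, so the earliest start is 11:30.

11:30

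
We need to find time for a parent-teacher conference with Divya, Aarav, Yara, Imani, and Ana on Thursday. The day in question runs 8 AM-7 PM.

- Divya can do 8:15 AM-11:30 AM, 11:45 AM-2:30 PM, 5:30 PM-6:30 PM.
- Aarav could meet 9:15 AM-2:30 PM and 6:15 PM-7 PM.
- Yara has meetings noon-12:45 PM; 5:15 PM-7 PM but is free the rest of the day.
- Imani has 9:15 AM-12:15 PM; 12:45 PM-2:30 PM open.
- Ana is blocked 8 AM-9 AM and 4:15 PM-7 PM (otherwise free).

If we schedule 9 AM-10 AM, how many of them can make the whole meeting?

Divya free: 08:15-11:30, 11:45-14:30, 17:30-18:30.
Aarav free: 09:15-14:30, 18:15-19:00.
Yara free: 08:00-12:00, 12:45-17:15 (invert busy blocks within the working day).
Imani free: 09:15-12:15, 12:45-14:30.
Ana free: 09:00-16:15 (invert busy blocks within the working day).
Divya, Yara, and Ana can make the full 09:00-10:00 slot — that's 3.

3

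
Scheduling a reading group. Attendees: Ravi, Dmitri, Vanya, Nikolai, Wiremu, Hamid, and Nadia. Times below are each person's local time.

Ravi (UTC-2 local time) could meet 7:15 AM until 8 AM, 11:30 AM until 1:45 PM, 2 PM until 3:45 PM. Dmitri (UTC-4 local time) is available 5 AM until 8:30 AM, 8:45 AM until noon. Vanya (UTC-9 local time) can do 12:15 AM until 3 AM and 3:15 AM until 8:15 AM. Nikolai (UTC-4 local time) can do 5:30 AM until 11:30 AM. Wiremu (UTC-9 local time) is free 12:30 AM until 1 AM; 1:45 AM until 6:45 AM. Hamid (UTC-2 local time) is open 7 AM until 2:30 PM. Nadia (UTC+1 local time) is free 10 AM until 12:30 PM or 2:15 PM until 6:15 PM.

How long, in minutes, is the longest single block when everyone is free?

120

Ravi in UTC: 09:15-10:00, 13:30-15:45, 16:00-17:45 (add 2h to convert from UTC-2).
Dmitri in UTC: 09:00-12:30, 12:45-16:00 (add 4h to convert from UTC-4).
Vanya in UTC: 09:15-12:00, 12:15-17:15 (add 9h to convert from UTC-9).
Nikolai in UTC: 09:30-15:30 (add 4h to convert from UTC-4).
Wiremu in UTC: 09:30-10:00, 10:45-15:45 (add 9h to convert from UTC-9).
Hamid in UTC: 09:00-16:30 (add 2h to convert from UTC-2).
Nadia in UTC: 09:00-11:30, 13:15-17:15 (subtract 1h to convert from UTC+1).
Ravi ∩ Dmitri: 09:15-10:00, 13:30-15:45.
Ravi ∩ Dmitri ∩ Vanya: 09:15-10:00, 13:30-15:45.
Ravi ∩ Dmitri ∩ Vanya ∩ Nikolai: 09:30-10:00, 13:30-15:30.
Ravi ∩ Dmitri ∩ Vanya ∩ Nikolai ∩ Wiremu: 09:30-10:00, 13:30-15:30.
Ravi ∩ Dmitri ∩ Vanya ∩ Nikolai ∩ Wiremu ∩ Hamid: 09:30-10:00, 13:30-15:30.
Ravi ∩ Dmitri ∩ Vanya ∩ Nikolai ∩ Wiremu ∩ Hamid ∩ Nadia: 09:30-10:00, 13:30-15:30.
So the common availability across everyone is 09:30-10:00, 13:30-15:30.
The longest is 13:30-15:30 at 120 minutes.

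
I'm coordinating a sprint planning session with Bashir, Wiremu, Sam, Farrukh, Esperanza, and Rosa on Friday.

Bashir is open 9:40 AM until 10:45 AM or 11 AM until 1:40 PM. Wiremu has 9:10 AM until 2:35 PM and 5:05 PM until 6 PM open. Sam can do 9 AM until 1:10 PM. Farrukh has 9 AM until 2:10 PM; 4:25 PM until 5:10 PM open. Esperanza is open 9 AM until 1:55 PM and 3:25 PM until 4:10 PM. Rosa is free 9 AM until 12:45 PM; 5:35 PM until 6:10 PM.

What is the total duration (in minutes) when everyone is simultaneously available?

Bashir ∩ Wiremu: 09:40-10:45, 11:00-13:40.
Bashir ∩ Wiremu ∩ Sam: 09:40-10:45, 11:00-13:10.
Bashir ∩ Wiremu ∩ Sam ∩ Farrukh: 09:40-10:45, 11:00-13:10.
Bashir ∩ Wiremu ∩ Sam ∩ Farrukh ∩ Esperanza: 09:40-10:45, 11:00-13:10.
Bashir ∩ Wiremu ∩ Sam ∩ Farrukh ∩ Esperanza ∩ Rosa: 09:40-10:45, 11:00-12:45.
Summing the common windows: 65 + 105 = 170 minutes.

170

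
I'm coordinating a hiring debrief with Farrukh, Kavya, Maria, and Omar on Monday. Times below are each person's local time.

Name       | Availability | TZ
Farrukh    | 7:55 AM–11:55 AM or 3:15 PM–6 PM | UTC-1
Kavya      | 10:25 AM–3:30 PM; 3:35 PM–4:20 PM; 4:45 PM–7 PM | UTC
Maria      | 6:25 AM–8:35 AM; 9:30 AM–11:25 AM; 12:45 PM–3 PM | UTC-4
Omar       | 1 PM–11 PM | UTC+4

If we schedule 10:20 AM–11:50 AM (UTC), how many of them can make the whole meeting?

2

Farrukh in UTC: 08:55-12:55, 16:15-19:00 (add 1h to convert from UTC-1).
Kavya in UTC: 10:25-15:30, 15:35-16:20, 16:45-19:00.
Maria in UTC: 10:25-12:35, 13:30-15:25, 16:45-19:00 (add 4h to convert from UTC-4).
Omar in UTC: 09:00-19:00 (subtract 4h to convert from UTC+4).
Farrukh and Omar can make the full 10:20-11:50 slot — that's 2.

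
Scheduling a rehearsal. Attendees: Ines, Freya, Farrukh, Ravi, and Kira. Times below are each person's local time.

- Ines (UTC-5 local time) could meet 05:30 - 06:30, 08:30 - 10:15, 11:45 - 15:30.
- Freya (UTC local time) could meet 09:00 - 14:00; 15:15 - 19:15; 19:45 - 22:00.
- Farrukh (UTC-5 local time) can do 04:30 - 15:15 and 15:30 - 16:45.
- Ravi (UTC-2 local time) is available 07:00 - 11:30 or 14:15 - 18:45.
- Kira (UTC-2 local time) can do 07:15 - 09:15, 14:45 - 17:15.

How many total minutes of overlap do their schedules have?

Ines in UTC: 10:30-11:30, 13:30-15:15, 16:45-20:30 (add 5h to convert from UTC-5).
Freya in UTC: 09:00-14:00, 15:15-19:15, 19:45-22:00.
Farrukh in UTC: 09:30-20:15, 20:30-21:45 (add 5h to convert from UTC-5).
Ravi in UTC: 09:00-13:30, 16:15-20:45 (add 2h to convert from UTC-2).
Kira in UTC: 09:15-11:15, 16:45-19:15 (add 2h to convert from UTC-2).
Ines ∩ Freya: 10:30-11:30, 13:30-14:00, 16:45-19:15, 19:45-20:30.
Ines ∩ Freya ∩ Farrukh: 10:30-11:30, 13:30-14:00, 16:45-19:15, 19:45-20:15.
Ines ∩ Freya ∩ Farrukh ∩ Ravi: 10:30-11:30, 16:45-19:15, 19:45-20:15.
Ines ∩ Freya ∩ Farrukh ∩ Ravi ∩ Kira: 10:30-11:15, 16:45-19:15.
Those are the intersection windows.
Summing the common windows: 45 + 150 = 195 minutes.

195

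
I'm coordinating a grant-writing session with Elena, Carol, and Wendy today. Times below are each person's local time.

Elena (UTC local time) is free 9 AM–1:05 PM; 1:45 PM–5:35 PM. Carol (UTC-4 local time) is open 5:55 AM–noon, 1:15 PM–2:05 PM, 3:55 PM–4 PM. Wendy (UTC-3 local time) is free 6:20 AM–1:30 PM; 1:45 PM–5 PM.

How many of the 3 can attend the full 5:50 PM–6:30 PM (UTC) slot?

1

Elena in UTC: 09:00-13:05, 13:45-17:35.
Carol in UTC: 09:55-16:00, 17:15-18:05, 19:55-20:00 (add 4h to convert from UTC-4).
Wendy in UTC: 09:20-16:30, 16:45-20:00 (add 3h to convert from UTC-3).
Wendy can make the full 17:50-18:30 slot — that's 1.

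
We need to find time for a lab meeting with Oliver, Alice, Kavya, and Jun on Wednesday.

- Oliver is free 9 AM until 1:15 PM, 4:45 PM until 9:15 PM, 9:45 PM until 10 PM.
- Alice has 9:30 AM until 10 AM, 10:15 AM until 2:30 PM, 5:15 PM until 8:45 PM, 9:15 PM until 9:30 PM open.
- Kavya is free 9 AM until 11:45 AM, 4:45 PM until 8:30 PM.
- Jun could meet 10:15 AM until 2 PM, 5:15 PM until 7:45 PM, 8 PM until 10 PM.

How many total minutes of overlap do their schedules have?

270

Oliver ∩ Alice: 09:30-10:00, 10:15-13:15, 17:15-20:45.
Oliver ∩ Alice ∩ Kavya: 09:30-10:00, 10:15-11:45, 17:15-20:30.
Oliver ∩ Alice ∩ Kavya ∩ Jun: 10:15-11:45, 17:15-19:45, 20:00-20:30.
Summing the common windows: 90 + 150 + 30 = 270 minutes.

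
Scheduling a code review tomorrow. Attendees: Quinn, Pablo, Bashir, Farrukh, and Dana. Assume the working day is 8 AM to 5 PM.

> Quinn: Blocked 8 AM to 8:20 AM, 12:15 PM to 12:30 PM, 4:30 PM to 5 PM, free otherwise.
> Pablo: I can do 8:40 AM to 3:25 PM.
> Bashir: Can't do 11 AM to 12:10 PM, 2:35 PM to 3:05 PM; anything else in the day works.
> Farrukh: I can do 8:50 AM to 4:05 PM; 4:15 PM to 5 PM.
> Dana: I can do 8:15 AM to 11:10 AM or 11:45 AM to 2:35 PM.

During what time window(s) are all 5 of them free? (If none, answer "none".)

08:50-11:00, 12:10-12:15, 12:30-14:35

Quinn free: 08:20-12:15, 12:30-16:30 (invert busy blocks within the working day).
Pablo free: 08:40-15:25.
Bashir free: 08:00-11:00, 12:10-14:35, 15:05-17:00 (invert busy blocks within the working day).
Farrukh free: 08:50-16:05, 16:15-17:00.
Dana free: 08:15-11:10, 11:45-14:35.
Quinn ∩ Pablo: 08:40-12:15, 12:30-15:25.
Quinn ∩ Pablo ∩ Bashir: 08:40-11:00, 12:10-12:15, 12:30-14:35, 15:05-15:25.
Quinn ∩ Pablo ∩ Bashir ∩ Farrukh: 08:50-11:00, 12:10-12:15, 12:30-14:35, 15:05-15:25.
Quinn ∩ Pablo ∩ Bashir ∩ Farrukh ∩ Dana: 08:50-11:00, 12:10-12:15, 12:30-14:35.
So the common availability across everyone is 08:50-11:00, 12:10-12:15, 12:30-14:35.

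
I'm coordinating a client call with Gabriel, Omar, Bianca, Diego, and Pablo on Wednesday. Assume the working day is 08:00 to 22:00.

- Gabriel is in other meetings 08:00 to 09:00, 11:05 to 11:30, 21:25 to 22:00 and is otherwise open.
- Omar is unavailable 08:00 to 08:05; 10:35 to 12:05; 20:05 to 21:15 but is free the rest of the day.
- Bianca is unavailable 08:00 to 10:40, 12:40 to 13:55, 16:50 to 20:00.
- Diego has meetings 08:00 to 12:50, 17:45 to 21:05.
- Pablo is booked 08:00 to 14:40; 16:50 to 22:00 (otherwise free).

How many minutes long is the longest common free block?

130

Gabriel free: 09:00-11:05, 11:30-21:25 (invert busy blocks within the working day).
Omar free: 08:05-10:35, 12:05-20:05, 21:15-22:00 (invert busy blocks within the working day).
Bianca free: 10:40-12:40, 13:55-16:50, 20:00-22:00 (invert busy blocks within the working day).
Diego free: 12:50-17:45, 21:05-22:00 (invert busy blocks within the working day).
Pablo free: 14:40-16:50 (invert busy blocks within the working day).
Gabriel ∩ Omar: 09:00-10:35, 12:05-20:05, 21:15-21:25.
Gabriel ∩ Omar ∩ Bianca: 12:05-12:40, 13:55-16:50, 20:00-20:05, 21:15-21:25.
Gabriel ∩ Omar ∩ Bianca ∩ Diego: 13:55-16:50, 21:15-21:25.
Gabriel ∩ Omar ∩ Bianca ∩ Diego ∩ Pablo: 14:40-16:50.
The longest is 14:40-16:50 at 130 minutes.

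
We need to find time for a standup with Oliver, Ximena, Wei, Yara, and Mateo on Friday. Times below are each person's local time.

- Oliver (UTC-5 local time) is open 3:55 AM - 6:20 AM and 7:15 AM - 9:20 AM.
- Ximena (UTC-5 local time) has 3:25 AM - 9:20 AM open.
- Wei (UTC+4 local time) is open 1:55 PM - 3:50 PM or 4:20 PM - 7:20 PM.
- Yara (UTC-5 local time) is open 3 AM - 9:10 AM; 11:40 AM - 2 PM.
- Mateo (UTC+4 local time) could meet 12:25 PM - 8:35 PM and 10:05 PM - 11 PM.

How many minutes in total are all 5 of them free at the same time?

Oliver in UTC: 08:55-11:20, 12:15-14:20 (add 5h to convert from UTC-5).
Ximena in UTC: 08:25-14:20 (add 5h to convert from UTC-5).
Wei in UTC: 09:55-11:50, 12:20-15:20 (subtract 4h to convert from UTC+4).
Yara in UTC: 08:00-14:10, 16:40-19:00 (add 5h to convert from UTC-5).
Mateo in UTC: 08:25-16:35, 18:05-19:00 (subtract 4h to convert from UTC+4).
Oliver ∩ Ximena: 08:55-11:20, 12:15-14:20.
Oliver ∩ Ximena ∩ Wei: 09:55-11:20, 12:20-14:20.
Oliver ∩ Ximena ∩ Wei ∩ Yara: 09:55-11:20, 12:20-14:10.
Oliver ∩ Ximena ∩ Wei ∩ Yara ∩ Mateo: 09:55-11:20, 12:20-14:10.
Summing the common windows: 85 + 110 = 195 minutes.

195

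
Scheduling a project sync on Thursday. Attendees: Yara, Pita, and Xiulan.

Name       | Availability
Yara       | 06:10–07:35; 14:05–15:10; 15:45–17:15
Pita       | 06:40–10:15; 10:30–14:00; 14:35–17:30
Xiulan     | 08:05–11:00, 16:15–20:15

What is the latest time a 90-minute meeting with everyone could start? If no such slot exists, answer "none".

none

Yara ∩ Pita: 06:40-07:35, 14:35-15:10, 15:45-17:15.
Yara ∩ Pita ∩ Xiulan: 16:15-17:15.
Those are the intersection windows.
No common window is at least 90 minutes long.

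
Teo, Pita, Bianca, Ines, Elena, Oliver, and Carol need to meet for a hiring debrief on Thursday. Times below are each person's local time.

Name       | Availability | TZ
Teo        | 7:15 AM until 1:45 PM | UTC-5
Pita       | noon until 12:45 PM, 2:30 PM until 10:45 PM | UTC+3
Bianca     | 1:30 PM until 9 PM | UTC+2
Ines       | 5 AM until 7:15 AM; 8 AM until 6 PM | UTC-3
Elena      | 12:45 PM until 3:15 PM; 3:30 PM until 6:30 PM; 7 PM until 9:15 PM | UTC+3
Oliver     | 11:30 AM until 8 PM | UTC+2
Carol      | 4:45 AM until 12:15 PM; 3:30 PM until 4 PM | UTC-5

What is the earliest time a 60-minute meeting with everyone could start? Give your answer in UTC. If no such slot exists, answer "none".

12:30

Teo in UTC: 12:15-18:45 (add 5h to convert from UTC-5).
Pita in UTC: 09:00-09:45, 11:30-19:45 (subtract 3h to convert from UTC+3).
Bianca in UTC: 11:30-19:00 (subtract 2h to convert from UTC+2).
Ines in UTC: 08:00-10:15, 11:00-21:00 (add 3h to convert from UTC-3).
Elena in UTC: 09:45-12:15, 12:30-15:30, 16:00-18:15 (subtract 3h to convert from UTC+3).
Oliver in UTC: 09:30-18:00 (subtract 2h to convert from UTC+2).
Carol in UTC: 09:45-17:15, 20:30-21:00 (add 5h to convert from UTC-5).
Teo ∩ Pita: 12:15-18:45.
Teo ∩ Pita ∩ Bianca: 12:15-18:45.
Teo ∩ Pita ∩ Bianca ∩ Ines: 12:15-18:45.
Teo ∩ Pita ∩ Bianca ∩ Ines ∩ Elena: 12:30-15:30, 16:00-18:15.
Teo ∩ Pita ∩ Bianca ∩ Ines ∩ Elena ∩ Oliver: 12:30-15:30, 16:00-18:00.
Teo ∩ Pita ∩ Bianca ∩ Ines ∩ Elena ∩ Oliver ∩ Carol: 12:30-15:30, 16:00-17:15.
The first common window of at least 60 minutes is 12:30-15:30, so the earliest start is 12:30.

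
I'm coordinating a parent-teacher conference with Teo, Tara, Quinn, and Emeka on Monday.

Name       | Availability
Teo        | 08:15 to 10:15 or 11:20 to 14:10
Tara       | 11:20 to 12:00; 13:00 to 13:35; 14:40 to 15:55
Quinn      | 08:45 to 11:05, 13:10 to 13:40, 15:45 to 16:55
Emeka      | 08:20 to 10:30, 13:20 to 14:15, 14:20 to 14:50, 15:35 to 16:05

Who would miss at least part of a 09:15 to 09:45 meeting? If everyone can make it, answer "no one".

Tara

Teo: free for 09:15-09:45. Tara: not fully free for 09:15-09:45. Quinn: free for 09:15-09:45. Emeka: free for 09:15-09:45.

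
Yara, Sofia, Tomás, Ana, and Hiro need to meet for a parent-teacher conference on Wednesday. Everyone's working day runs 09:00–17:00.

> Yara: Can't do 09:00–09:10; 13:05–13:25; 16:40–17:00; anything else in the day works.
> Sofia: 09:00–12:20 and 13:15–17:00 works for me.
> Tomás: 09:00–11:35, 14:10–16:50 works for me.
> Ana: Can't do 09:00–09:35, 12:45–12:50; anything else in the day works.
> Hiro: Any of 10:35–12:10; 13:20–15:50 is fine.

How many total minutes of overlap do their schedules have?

160

Yara free: 09:10-13:05, 13:25-16:40 (invert busy blocks within the working day).
Sofia free: 09:00-12:20, 13:15-17:00.
Tomás free: 09:00-11:35, 14:10-16:50.
Ana free: 09:35-12:45, 12:50-17:00 (invert busy blocks within the working day).
Hiro free: 10:35-12:10, 13:20-15:50.
Yara ∩ Sofia: 09:10-12:20, 13:25-16:40.
Yara ∩ Sofia ∩ Tomás: 09:10-11:35, 14:10-16:40.
Yara ∩ Sofia ∩ Tomás ∩ Ana: 09:35-11:35, 14:10-16:40.
Yara ∩ Sofia ∩ Tomás ∩ Ana ∩ Hiro: 10:35-11:35, 14:10-15:50.
So the common availability across everyone is 10:35-11:35, 14:10-15:50.
Summing the common windows: 60 + 100 = 160 minutes.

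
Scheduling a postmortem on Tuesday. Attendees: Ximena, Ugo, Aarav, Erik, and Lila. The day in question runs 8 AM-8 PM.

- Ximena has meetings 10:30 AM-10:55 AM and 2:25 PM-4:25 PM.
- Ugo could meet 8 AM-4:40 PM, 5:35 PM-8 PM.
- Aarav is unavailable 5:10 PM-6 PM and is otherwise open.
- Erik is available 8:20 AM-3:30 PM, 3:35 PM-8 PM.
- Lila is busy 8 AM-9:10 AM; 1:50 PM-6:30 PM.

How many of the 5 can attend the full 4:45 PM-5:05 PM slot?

3

Ximena free: 08:00-10:30, 10:55-14:25, 16:25-20:00 (invert busy blocks within the working day).
Ugo free: 08:00-16:40, 17:35-20:00.
Aarav free: 08:00-17:10, 18:00-20:00 (invert busy blocks within the working day).
Erik free: 08:20-15:30, 15:35-20:00.
Lila free: 09:10-13:50, 18:30-20:00 (invert busy blocks within the working day).
Ximena, Aarav, and Erik can make the full 16:45-17:05 slot — that's 3.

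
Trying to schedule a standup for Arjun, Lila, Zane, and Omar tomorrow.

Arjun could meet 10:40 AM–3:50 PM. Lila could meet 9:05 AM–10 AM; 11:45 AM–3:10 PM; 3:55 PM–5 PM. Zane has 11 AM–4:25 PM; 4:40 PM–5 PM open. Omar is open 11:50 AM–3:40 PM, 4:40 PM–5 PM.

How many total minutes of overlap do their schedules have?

Arjun ∩ Lila: 11:45-15:10.
Arjun ∩ Lila ∩ Zane: 11:45-15:10.
Arjun ∩ Lila ∩ Zane ∩ Omar: 11:50-15:10.
That's a single block of 200 minutes.

200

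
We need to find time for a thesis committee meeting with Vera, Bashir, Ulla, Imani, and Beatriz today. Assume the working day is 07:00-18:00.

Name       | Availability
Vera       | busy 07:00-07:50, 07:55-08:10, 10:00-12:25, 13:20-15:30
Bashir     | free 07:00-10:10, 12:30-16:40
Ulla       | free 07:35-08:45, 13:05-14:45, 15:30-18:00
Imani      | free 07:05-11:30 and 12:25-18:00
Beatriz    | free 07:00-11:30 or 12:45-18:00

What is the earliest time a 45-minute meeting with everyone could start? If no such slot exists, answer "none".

Vera free: 07:50-07:55, 08:10-10:00, 12:25-13:20, 15:30-18:00 (invert busy blocks within the working day).
Bashir free: 07:00-10:10, 12:30-16:40.
Ulla free: 07:35-08:45, 13:05-14:45, 15:30-18:00.
Imani free: 07:05-11:30, 12:25-18:00.
Beatriz free: 07:00-11:30, 12:45-18:00.
Vera ∩ Bashir: 07:50-07:55, 08:10-10:00, 12:30-13:20, 15:30-16:40.
Vera ∩ Bashir ∩ Ulla: 07:50-07:55, 08:10-08:45, 13:05-13:20, 15:30-16:40.
Vera ∩ Bashir ∩ Ulla ∩ Imani: 07:50-07:55, 08:10-08:45, 13:05-13:20, 15:30-16:40.
Vera ∩ Bashir ∩ Ulla ∩ Imani ∩ Beatriz: 07:50-07:55, 08:10-08:45, 13:05-13:20, 15:30-16:40.
Those are the intersection windows.
The first common window of at least 45 minutes is 15:30-16:40, so the earliest start is 15:30.

15:30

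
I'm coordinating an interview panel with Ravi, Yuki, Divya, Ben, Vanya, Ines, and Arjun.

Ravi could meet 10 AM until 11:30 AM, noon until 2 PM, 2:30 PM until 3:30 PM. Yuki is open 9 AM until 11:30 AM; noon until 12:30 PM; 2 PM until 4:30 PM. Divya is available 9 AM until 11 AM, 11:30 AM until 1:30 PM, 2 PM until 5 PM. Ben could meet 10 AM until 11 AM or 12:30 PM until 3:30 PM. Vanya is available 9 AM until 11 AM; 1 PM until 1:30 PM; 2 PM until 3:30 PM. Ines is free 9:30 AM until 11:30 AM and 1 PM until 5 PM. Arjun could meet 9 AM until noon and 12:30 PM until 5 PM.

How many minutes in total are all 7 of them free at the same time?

Ravi ∩ Yuki: 10:00-11:30, 12:00-12:30, 14:30-15:30.
Ravi ∩ Yuki ∩ Divya: 10:00-11:00, 12:00-12:30, 14:30-15:30.
Ravi ∩ Yuki ∩ Divya ∩ Ben: 10:00-11:00, 14:30-15:30.
Ravi ∩ Yuki ∩ Divya ∩ Ben ∩ Vanya: 10:00-11:00, 14:30-15:30.
Ravi ∩ Yuki ∩ Divya ∩ Ben ∩ Vanya ∩ Ines: 10:00-11:00, 14:30-15:30.
Ravi ∩ Yuki ∩ Divya ∩ Ben ∩ Vanya ∩ Ines ∩ Arjun: 10:00-11:00, 14:30-15:30.
So the common availability across everyone is 10:00-11:00, 14:30-15:30.
Summing the common windows: 60 + 60 = 120 minutes.

120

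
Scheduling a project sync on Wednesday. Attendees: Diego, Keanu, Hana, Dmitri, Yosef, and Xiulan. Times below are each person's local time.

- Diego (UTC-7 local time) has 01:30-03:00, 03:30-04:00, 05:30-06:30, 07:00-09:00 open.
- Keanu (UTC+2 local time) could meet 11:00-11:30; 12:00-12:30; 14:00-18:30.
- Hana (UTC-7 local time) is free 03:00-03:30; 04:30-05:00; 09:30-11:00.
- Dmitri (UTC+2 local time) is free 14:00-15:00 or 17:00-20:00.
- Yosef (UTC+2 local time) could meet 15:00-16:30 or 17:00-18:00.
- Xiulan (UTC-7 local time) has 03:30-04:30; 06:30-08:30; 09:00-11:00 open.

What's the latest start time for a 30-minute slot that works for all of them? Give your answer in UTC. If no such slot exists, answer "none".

none

Diego in UTC: 08:30-10:00, 10:30-11:00, 12:30-13:30, 14:00-16:00 (add 7h to convert from UTC-7).
Keanu in UTC: 09:00-09:30, 10:00-10:30, 12:00-16:30 (subtract 2h to convert from UTC+2).
Hana in UTC: 10:00-10:30, 11:30-12:00, 16:30-18:00 (add 7h to convert from UTC-7).
Dmitri in UTC: 12:00-13:00, 15:00-18:00 (subtract 2h to convert from UTC+2).
Yosef in UTC: 13:00-14:30, 15:00-16:00 (subtract 2h to convert from UTC+2).
Xiulan in UTC: 10:30-11:30, 13:30-15:30, 16:00-18:00 (add 7h to convert from UTC-7).
Diego ∩ Keanu: 09:00-09:30, 12:30-13:30, 14:00-16:00.
Diego ∩ Keanu ∩ Hana: ∅.
Diego ∩ Keanu ∩ Hana ∩ Dmitri: ∅.
Diego ∩ Keanu ∩ Hana ∩ Dmitri ∩ Yosef: ∅.
Diego ∩ Keanu ∩ Hana ∩ Dmitri ∩ Yosef ∩ Xiulan: ∅.
There is no time when everyone is free.
No common window is at least 30 minutes long.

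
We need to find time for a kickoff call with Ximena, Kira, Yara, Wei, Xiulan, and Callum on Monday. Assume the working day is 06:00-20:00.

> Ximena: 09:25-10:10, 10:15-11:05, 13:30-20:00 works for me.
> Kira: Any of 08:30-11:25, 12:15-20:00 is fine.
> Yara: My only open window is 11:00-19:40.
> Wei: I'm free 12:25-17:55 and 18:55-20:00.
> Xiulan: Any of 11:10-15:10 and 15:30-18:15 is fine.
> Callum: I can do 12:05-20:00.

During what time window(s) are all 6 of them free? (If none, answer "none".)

Ximena ∩ Kira: 09:25-10:10, 10:15-11:05, 13:30-20:00.
Ximena ∩ Kira ∩ Yara: 11:00-11:05, 13:30-19:40.
Ximena ∩ Kira ∩ Yara ∩ Wei: 13:30-17:55, 18:55-19:40.
Ximena ∩ Kira ∩ Yara ∩ Wei ∩ Xiulan: 13:30-15:10, 15:30-17:55.
Ximena ∩ Kira ∩ Yara ∩ Wei ∩ Xiulan ∩ Callum: 13:30-15:10, 15:30-17:55.

13:30-15:10, 15:30-17:55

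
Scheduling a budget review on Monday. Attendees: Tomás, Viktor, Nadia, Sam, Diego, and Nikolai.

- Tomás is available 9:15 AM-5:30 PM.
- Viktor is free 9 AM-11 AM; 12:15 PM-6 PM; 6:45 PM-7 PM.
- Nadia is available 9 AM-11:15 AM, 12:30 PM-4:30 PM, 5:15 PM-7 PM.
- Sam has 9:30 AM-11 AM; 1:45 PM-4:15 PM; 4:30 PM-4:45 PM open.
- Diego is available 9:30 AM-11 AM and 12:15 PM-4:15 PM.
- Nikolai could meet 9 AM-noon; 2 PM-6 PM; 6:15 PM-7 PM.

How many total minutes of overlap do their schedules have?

225

Tomás ∩ Viktor: 09:15-11:00, 12:15-17:30.
Tomás ∩ Viktor ∩ Nadia: 09:15-11:00, 12:30-16:30, 17:15-17:30.
Tomás ∩ Viktor ∩ Nadia ∩ Sam: 09:30-11:00, 13:45-16:15.
Tomás ∩ Viktor ∩ Nadia ∩ Sam ∩ Diego: 09:30-11:00, 13:45-16:15.
Tomás ∩ Viktor ∩ Nadia ∩ Sam ∩ Diego ∩ Nikolai: 09:30-11:00, 14:00-16:15.
Summing the common windows: 90 + 135 = 225 minutes.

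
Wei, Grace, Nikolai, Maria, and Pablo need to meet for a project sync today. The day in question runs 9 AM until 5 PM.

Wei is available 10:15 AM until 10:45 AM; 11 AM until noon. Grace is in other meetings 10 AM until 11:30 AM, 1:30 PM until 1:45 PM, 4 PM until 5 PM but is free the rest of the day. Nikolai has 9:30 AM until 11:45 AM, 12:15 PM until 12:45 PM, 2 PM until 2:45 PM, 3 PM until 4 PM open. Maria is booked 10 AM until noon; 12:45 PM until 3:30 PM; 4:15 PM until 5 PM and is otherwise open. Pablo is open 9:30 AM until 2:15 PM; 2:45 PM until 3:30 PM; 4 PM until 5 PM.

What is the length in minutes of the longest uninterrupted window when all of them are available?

Wei free: 10:15-10:45, 11:00-12:00.
Grace free: 09:00-10:00, 11:30-13:30, 13:45-16:00 (invert busy blocks within the working day).
Nikolai free: 09:30-11:45, 12:15-12:45, 14:00-14:45, 15:00-16:00.
Maria free: 09:00-10:00, 12:00-12:45, 15:30-16:15 (invert busy blocks within the working day).
Pablo free: 09:30-14:15, 14:45-15:30, 16:00-17:00.
Wei ∩ Grace: 11:30-12:00.
Wei ∩ Grace ∩ Nikolai: 11:30-11:45.
Wei ∩ Grace ∩ Nikolai ∩ Maria: ∅.
Wei ∩ Grace ∩ Nikolai ∩ Maria ∩ Pablo: ∅.
There is no time when everyone is free.
No common window exists, so the longest block is 0 minutes.

0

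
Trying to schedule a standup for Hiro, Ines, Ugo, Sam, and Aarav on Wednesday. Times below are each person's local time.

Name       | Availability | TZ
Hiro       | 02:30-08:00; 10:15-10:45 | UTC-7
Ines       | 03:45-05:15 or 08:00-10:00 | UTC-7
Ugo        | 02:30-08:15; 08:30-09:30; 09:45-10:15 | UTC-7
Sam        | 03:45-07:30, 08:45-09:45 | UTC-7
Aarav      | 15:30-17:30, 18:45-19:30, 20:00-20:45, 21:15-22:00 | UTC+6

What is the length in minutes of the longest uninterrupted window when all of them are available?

Hiro in UTC: 09:30-15:00, 17:15-17:45 (add 7h to convert from UTC-7).
Ines in UTC: 10:45-12:15, 15:00-17:00 (add 7h to convert from UTC-7).
Ugo in UTC: 09:30-15:15, 15:30-16:30, 16:45-17:15 (add 7h to convert from UTC-7).
Sam in UTC: 10:45-14:30, 15:45-16:45 (add 7h to convert from UTC-7).
Aarav in UTC: 09:30-11:30, 12:45-13:30, 14:00-14:45, 15:15-16:00 (subtract 6h to convert from UTC+6).
Hiro ∩ Ines: 10:45-12:15.
Hiro ∩ Ines ∩ Ugo: 10:45-12:15.
Hiro ∩ Ines ∩ Ugo ∩ Sam: 10:45-12:15.
Hiro ∩ Ines ∩ Ugo ∩ Sam ∩ Aarav: 10:45-11:30.
The longest is 10:45-11:30 at 45 minutes.

45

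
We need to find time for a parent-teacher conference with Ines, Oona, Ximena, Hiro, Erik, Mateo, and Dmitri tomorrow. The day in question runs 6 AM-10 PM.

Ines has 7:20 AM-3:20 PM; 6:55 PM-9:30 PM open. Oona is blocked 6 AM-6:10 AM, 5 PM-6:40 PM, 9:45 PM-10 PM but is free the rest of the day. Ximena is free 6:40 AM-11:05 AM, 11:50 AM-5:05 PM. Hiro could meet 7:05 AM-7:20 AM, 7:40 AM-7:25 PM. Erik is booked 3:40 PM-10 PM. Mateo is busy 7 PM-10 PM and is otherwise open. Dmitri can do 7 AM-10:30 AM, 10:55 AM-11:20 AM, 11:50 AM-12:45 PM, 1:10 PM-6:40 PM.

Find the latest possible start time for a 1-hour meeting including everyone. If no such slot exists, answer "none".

Ines free: 07:20-15:20, 18:55-21:30.
Oona free: 06:10-17:00, 18:40-21:45 (invert busy blocks within the working day).
Ximena free: 06:40-11:05, 11:50-17:05.
Hiro free: 07:05-07:20, 07:40-19:25.
Erik free: 06:00-15:40 (invert busy blocks within the working day).
Mateo free: 06:00-19:00 (invert busy blocks within the working day).
Dmitri free: 07:00-10:30, 10:55-11:20, 11:50-12:45, 13:10-18:40.
Ines ∩ Oona: 07:20-15:20, 18:55-21:30.
Ines ∩ Oona ∩ Ximena: 07:20-11:05, 11:50-15:20.
Ines ∩ Oona ∩ Ximena ∩ Hiro: 07:40-11:05, 11:50-15:20.
Ines ∩ Oona ∩ Ximena ∩ Hiro ∩ Erik: 07:40-11:05, 11:50-15:20.
Ines ∩ Oona ∩ Ximena ∩ Hiro ∩ Erik ∩ Mateo: 07:40-11:05, 11:50-15:20.
Ines ∩ Oona ∩ Ximena ∩ Hiro ∩ Erik ∩ Mateo ∩ Dmitri: 07:40-10:30, 10:55-11:05, 11:50-12:45, 13:10-15:20.
Those are the intersection windows.
The last common window of at least 60 minutes is 13:10-15:20; a 60-minute meeting can start as late as 14:20 and still end by 15:20.

14:20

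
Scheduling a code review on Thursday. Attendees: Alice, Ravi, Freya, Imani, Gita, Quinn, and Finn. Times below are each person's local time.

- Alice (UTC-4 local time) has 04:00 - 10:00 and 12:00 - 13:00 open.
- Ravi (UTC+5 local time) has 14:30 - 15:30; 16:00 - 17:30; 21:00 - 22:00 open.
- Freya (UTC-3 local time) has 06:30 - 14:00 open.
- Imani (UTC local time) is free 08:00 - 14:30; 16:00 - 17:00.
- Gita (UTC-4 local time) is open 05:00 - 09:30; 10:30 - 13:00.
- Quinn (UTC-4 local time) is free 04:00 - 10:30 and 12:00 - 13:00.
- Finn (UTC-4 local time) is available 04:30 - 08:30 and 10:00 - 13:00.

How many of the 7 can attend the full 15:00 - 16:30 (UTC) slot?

Alice in UTC: 08:00-14:00, 16:00-17:00 (add 4h to convert from UTC-4).
Ravi in UTC: 09:30-10:30, 11:00-12:30, 16:00-17:00 (subtract 5h to convert from UTC+5).
Freya in UTC: 09:30-17:00 (add 3h to convert from UTC-3).
Imani in UTC: 08:00-14:30, 16:00-17:00.
Gita in UTC: 09:00-13:30, 14:30-17:00 (add 4h to convert from UTC-4).
Quinn in UTC: 08:00-14:30, 16:00-17:00 (add 4h to convert from UTC-4).
Finn in UTC: 08:30-12:30, 14:00-17:00 (add 4h to convert from UTC-4).
Freya, Gita, and Finn can make the full 15:00-16:30 slot — that's 3.

3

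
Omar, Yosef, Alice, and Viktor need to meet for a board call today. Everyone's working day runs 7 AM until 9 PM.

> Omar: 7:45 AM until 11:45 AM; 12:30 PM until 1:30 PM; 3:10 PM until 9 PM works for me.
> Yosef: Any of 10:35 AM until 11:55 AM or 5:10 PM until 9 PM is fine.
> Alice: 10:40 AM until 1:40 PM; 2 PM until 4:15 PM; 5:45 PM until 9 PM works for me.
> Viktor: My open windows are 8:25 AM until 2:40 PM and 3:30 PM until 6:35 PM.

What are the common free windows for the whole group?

Omar ∩ Yosef: 10:35-11:45, 17:10-21:00.
Omar ∩ Yosef ∩ Alice: 10:40-11:45, 17:45-21:00.
Omar ∩ Yosef ∩ Alice ∩ Viktor: 10:40-11:45, 17:45-18:35.
So the common availability across everyone is 10:40-11:45, 17:45-18:35.

10:40-11:45, 17:45-18:35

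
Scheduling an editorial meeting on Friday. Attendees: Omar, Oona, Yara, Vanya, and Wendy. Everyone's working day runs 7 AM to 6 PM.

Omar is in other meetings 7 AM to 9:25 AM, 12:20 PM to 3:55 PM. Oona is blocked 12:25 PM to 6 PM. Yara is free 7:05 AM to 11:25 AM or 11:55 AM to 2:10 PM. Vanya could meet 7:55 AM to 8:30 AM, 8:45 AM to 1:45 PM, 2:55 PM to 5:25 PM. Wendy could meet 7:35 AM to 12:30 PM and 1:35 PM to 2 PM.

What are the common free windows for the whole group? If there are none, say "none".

09:25-11:25, 11:55-12:20

Omar free: 09:25-12:20, 15:55-18:00 (invert busy blocks within the working day).
Oona free: 07:00-12:25 (invert busy blocks within the working day).
Yara free: 07:05-11:25, 11:55-14:10.
Vanya free: 07:55-08:30, 08:45-13:45, 14:55-17:25.
Wendy free: 07:35-12:30, 13:35-14:00.
Omar ∩ Oona: 09:25-12:20.
Omar ∩ Oona ∩ Yara: 09:25-11:25, 11:55-12:20.
Omar ∩ Oona ∩ Yara ∩ Vanya: 09:25-11:25, 11:55-12:20.
Omar ∩ Oona ∩ Yara ∩ Vanya ∩ Wendy: 09:25-11:25, 11:55-12:20.
Those are the intersection windows.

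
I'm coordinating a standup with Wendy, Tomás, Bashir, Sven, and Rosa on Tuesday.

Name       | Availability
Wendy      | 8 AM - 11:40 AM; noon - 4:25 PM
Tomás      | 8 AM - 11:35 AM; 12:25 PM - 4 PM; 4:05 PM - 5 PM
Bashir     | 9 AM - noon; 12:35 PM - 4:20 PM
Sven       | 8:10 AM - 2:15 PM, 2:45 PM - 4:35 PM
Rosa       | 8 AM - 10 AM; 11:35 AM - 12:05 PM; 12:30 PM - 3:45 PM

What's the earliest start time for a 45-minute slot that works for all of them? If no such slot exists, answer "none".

Wendy ∩ Tomás: 08:00-11:35, 12:25-16:00, 16:05-16:25.
Wendy ∩ Tomás ∩ Bashir: 09:00-11:35, 12:35-16:00, 16:05-16:20.
Wendy ∩ Tomás ∩ Bashir ∩ Sven: 09:00-11:35, 12:35-14:15, 14:45-16:00, 16:05-16:20.
Wendy ∩ Tomás ∩ Bashir ∩ Sven ∩ Rosa: 09:00-10:00, 12:35-14:15, 14:45-15:45.
So the common availability across everyone is 09:00-10:00, 12:35-14:15, 14:45-15:45.
The first common window of at least 45 minutes is 09:00-10:00, so the earliest start is 09:00.

09:00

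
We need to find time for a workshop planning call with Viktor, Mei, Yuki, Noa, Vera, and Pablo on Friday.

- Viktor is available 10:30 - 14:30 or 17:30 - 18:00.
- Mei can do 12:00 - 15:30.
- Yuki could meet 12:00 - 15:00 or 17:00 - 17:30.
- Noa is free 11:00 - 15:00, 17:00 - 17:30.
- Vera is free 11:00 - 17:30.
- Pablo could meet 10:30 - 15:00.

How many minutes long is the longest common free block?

Viktor ∩ Mei: 12:00-14:30.
Viktor ∩ Mei ∩ Yuki: 12:00-14:30.
Viktor ∩ Mei ∩ Yuki ∩ Noa: 12:00-14:30.
Viktor ∩ Mei ∩ Yuki ∩ Noa ∩ Vera: 12:00-14:30.
Viktor ∩ Mei ∩ Yuki ∩ Noa ∩ Vera ∩ Pablo: 12:00-14:30.
The longest is 12:00-14:30 at 150 minutes.

150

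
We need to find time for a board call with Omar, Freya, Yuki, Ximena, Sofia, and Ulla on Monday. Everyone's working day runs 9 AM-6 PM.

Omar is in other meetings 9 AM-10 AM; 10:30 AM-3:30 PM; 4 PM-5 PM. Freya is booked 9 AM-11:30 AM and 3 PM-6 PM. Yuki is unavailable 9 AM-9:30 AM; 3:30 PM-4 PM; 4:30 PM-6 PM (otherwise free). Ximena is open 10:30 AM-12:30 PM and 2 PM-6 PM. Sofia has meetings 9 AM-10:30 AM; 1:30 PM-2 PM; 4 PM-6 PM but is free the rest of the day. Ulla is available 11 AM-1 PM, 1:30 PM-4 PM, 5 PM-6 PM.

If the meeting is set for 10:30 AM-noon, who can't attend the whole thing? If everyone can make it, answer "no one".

Freya, Omar, Ulla

Omar free: 10:00-10:30, 15:30-16:00, 17:00-18:00 (invert busy blocks within the working day).
Freya free: 11:30-15:00 (invert busy blocks within the working day).
Yuki free: 09:30-15:30, 16:00-16:30 (invert busy blocks within the working day).
Ximena free: 10:30-12:30, 14:00-18:00.
Sofia free: 10:30-13:30, 14:00-16:00 (invert busy blocks within the working day).
Ulla free: 11:00-13:00, 13:30-16:00, 17:00-18:00.
Omar: not fully free for 10:30-12:00. Freya: not fully free for 10:30-12:00. Yuki: free for 10:30-12:00. Ximena: free for 10:30-12:00. Sofia: free for 10:30-12:00. Ulla: not fully free for 10:30-12:00.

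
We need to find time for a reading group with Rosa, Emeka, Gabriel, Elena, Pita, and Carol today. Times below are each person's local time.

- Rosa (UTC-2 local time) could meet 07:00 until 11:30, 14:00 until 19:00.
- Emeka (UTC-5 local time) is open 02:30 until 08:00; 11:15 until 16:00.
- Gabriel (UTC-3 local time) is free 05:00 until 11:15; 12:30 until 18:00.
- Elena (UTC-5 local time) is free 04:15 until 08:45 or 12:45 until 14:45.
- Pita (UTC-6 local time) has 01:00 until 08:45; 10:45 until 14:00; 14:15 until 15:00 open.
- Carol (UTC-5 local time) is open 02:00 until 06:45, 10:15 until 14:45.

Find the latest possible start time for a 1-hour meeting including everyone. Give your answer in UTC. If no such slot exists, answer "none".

Rosa in UTC: 09:00-13:30, 16:00-21:00 (add 2h to convert from UTC-2).
Emeka in UTC: 07:30-13:00, 16:15-21:00 (add 5h to convert from UTC-5).
Gabriel in UTC: 08:00-14:15, 15:30-21:00 (add 3h to convert from UTC-3).
Elena in UTC: 09:15-13:45, 17:45-19:45 (add 5h to convert from UTC-5).
Pita in UTC: 07:00-14:45, 16:45-20:00, 20:15-21:00 (add 6h to convert from UTC-6).
Carol in UTC: 07:00-11:45, 15:15-19:45 (add 5h to convert from UTC-5).
Rosa ∩ Emeka: 09:00-13:00, 16:15-21:00.
Rosa ∩ Emeka ∩ Gabriel: 09:00-13:00, 16:15-21:00.
Rosa ∩ Emeka ∩ Gabriel ∩ Elena: 09:15-13:00, 17:45-19:45.
Rosa ∩ Emeka ∩ Gabriel ∩ Elena ∩ Pita: 09:15-13:00, 17:45-19:45.
Rosa ∩ Emeka ∩ Gabriel ∩ Elena ∩ Pita ∩ Carol: 09:15-11:45, 17:45-19:45.
So the common availability across everyone is 09:15-11:45, 17:45-19:45.
The last common window of at least 60 minutes is 17:45-19:45; a 60-minute meeting can start as late as 18:45 and still end by 19:45.

18:45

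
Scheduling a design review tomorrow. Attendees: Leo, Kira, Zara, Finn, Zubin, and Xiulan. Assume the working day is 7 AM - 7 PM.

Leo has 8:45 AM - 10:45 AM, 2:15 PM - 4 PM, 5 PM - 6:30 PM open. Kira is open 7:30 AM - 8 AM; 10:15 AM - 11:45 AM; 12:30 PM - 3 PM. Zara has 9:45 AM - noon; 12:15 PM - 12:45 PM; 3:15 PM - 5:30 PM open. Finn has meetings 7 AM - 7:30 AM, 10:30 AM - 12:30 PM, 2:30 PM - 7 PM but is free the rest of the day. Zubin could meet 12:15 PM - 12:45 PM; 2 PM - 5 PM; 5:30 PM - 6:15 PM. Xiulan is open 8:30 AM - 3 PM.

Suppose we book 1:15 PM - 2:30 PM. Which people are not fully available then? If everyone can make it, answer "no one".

Leo free: 08:45-10:45, 14:15-16:00, 17:00-18:30.
Kira free: 07:30-08:00, 10:15-11:45, 12:30-15:00.
Zara free: 09:45-12:00, 12:15-12:45, 15:15-17:30.
Finn free: 07:30-10:30, 12:30-14:30 (invert busy blocks within the working day).
Zubin free: 12:15-12:45, 14:00-17:00, 17:30-18:15.
Xiulan free: 08:30-15:00.
Leo: not fully free for 13:15-14:30. Kira: free for 13:15-14:30. Zara: not fully free for 13:15-14:30. Finn: free for 13:15-14:30. Zubin: not fully free for 13:15-14:30. Xiulan: free for 13:15-14:30.

Leo, Zara, Zubin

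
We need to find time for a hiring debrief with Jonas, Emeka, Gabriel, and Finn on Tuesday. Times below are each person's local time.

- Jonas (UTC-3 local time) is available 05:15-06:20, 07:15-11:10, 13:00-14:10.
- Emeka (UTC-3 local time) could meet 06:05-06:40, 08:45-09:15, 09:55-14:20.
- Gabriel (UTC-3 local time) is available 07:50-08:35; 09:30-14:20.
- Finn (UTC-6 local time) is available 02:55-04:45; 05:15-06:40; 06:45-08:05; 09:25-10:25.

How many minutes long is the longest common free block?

70

Jonas in UTC: 08:15-09:20, 10:15-14:10, 16:00-17:10 (add 3h to convert from UTC-3).
Emeka in UTC: 09:05-09:40, 11:45-12:15, 12:55-17:20 (add 3h to convert from UTC-3).
Gabriel in UTC: 10:50-11:35, 12:30-17:20 (add 3h to convert from UTC-3).
Finn in UTC: 08:55-10:45, 11:15-12:40, 12:45-14:05, 15:25-16:25 (add 6h to convert from UTC-6).
Jonas ∩ Emeka: 09:05-09:20, 11:45-12:15, 12:55-14:10, 16:00-17:10.
Jonas ∩ Emeka ∩ Gabriel: 12:55-14:10, 16:00-17:10.
Jonas ∩ Emeka ∩ Gabriel ∩ Finn: 12:55-14:05, 16:00-16:25.
Those are the intersection windows.
The longest is 12:55-14:05 at 70 minutes.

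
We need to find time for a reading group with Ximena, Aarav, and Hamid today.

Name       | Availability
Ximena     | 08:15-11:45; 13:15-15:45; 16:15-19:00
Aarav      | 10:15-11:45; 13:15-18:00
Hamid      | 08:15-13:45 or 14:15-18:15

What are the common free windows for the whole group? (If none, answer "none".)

Ximena ∩ Aarav: 10:15-11:45, 13:15-15:45, 16:15-18:00.
Ximena ∩ Aarav ∩ Hamid: 10:15-11:45, 13:15-13:45, 14:15-15:45, 16:15-18:00.

10:15-11:45, 13:15-13:45, 14:15-15:45, 16:15-18:00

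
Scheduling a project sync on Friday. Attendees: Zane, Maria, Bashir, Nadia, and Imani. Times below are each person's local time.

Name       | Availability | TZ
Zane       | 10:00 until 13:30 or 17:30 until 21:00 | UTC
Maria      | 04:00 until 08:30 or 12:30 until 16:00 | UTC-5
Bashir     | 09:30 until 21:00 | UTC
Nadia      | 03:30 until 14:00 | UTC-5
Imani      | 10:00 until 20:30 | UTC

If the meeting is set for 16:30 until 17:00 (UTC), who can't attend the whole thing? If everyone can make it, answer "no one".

Maria, Zane

Zane in UTC: 10:00-13:30, 17:30-21:00.
Maria in UTC: 09:00-13:30, 17:30-21:00 (add 5h to convert from UTC-5).
Bashir in UTC: 09:30-21:00.
Nadia in UTC: 08:30-19:00 (add 5h to convert from UTC-5).
Imani in UTC: 10:00-20:30.
Zane: not fully free for 16:30-17:00. Maria: not fully free for 16:30-17:00. Bashir: free for 16:30-17:00. Nadia: free for 16:30-17:00. Imani: free for 16:30-17:00.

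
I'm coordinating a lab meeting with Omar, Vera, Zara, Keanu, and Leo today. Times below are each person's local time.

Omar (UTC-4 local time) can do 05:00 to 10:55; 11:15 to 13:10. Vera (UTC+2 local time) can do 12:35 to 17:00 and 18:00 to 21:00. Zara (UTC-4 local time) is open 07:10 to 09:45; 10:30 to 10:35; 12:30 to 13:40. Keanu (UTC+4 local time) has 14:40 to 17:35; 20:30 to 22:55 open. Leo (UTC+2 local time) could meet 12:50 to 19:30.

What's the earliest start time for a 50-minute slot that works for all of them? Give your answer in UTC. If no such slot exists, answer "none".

Omar in UTC: 09:00-14:55, 15:15-17:10 (add 4h to convert from UTC-4).
Vera in UTC: 10:35-15:00, 16:00-19:00 (subtract 2h to convert from UTC+2).
Zara in UTC: 11:10-13:45, 14:30-14:35, 16:30-17:40 (add 4h to convert from UTC-4).
Keanu in UTC: 10:40-13:35, 16:30-18:55 (subtract 4h to convert from UTC+4).
Leo in UTC: 10:50-17:30 (subtract 2h to convert from UTC+2).
Omar ∩ Vera: 10:35-14:55, 16:00-17:10.
Omar ∩ Vera ∩ Zara: 11:10-13:45, 14:30-14:35, 16:30-17:10.
Omar ∩ Vera ∩ Zara ∩ Keanu: 11:10-13:35, 16:30-17:10.
Omar ∩ Vera ∩ Zara ∩ Keanu ∩ Leo: 11:10-13:35, 16:30-17:10.
Those are the intersection windows.
The first common window of at least 50 minutes is 11:10-13:35, so the earliest start is 11:10.

11:10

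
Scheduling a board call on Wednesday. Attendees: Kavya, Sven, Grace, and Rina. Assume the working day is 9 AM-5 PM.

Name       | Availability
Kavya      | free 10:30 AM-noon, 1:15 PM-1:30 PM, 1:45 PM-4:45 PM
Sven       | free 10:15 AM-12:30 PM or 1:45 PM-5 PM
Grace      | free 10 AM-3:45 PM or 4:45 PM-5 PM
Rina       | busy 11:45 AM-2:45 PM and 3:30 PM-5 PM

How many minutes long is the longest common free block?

Kavya free: 10:30-12:00, 13:15-13:30, 13:45-16:45.
Sven free: 10:15-12:30, 13:45-17:00.
Grace free: 10:00-15:45, 16:45-17:00.
Rina free: 09:00-11:45, 14:45-15:30 (invert busy blocks within the working day).
Kavya ∩ Sven: 10:30-12:00, 13:45-16:45.
Kavya ∩ Sven ∩ Grace: 10:30-12:00, 13:45-15:45.
Kavya ∩ Sven ∩ Grace ∩ Rina: 10:30-11:45, 14:45-15:30.
The longest is 10:30-11:45 at 75 minutes.

75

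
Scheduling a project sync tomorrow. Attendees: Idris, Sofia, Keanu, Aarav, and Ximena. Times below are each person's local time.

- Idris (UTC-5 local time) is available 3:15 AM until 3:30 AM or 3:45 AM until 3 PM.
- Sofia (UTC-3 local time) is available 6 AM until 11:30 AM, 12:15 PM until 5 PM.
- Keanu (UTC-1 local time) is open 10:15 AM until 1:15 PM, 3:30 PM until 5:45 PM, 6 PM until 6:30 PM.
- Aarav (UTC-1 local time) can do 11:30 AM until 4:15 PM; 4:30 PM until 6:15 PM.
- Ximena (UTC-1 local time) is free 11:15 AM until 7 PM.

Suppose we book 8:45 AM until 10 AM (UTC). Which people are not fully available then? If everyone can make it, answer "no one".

Idris in UTC: 08:15-08:30, 08:45-20:00 (add 5h to convert from UTC-5).
Sofia in UTC: 09:00-14:30, 15:15-20:00 (add 3h to convert from UTC-3).
Keanu in UTC: 11:15-14:15, 16:30-18:45, 19:00-19:30 (add 1h to convert from UTC-1).
Aarav in UTC: 12:30-17:15, 17:30-19:15 (add 1h to convert from UTC-1).
Ximena in UTC: 12:15-20:00 (add 1h to convert from UTC-1).
Idris: free for 08:45-10:00. Sofia: not fully free for 08:45-10:00. Keanu: not fully free for 08:45-10:00. Aarav: not fully free for 08:45-10:00. Ximena: not fully free for 08:45-10:00.

Aarav, Keanu, Sofia, Ximena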